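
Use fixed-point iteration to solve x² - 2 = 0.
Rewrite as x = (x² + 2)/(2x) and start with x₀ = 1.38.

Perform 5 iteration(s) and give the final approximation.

Equation: x² - 2 = 0
Fixed-point form: x = (x² + 2)/(2x)
x₀ = 1.38

x_1 = g(1.380000) = 1.414638
x_2 = g(1.414638) = 1.414214
x_3 = g(1.414214) = 1.414214
x_4 = g(1.414214) = 1.414214
x_5 = g(1.414214) = 1.414214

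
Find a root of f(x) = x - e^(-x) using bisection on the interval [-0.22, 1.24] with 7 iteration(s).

f(x) = x - e^(-x)
Initial interval: [-0.22, 1.24]

Iteration 1:
  c_1 = (-0.220000 + 1.240000)/2 = 0.510000
  f(c_1) = f(0.510000) = -0.090496
  f(a) × f(c) ≥ 0, new interval: [0.510000, 1.240000]
Iteration 2:
  c_2 = (0.510000 + 1.240000)/2 = 0.875000
  f(c_2) = f(0.875000) = 0.458138
  f(a) × f(c) < 0, new interval: [0.510000, 0.875000]
Iteration 3:
  c_3 = (0.510000 + 0.875000)/2 = 0.692500
  f(c_3) = f(0.692500) = 0.192176
  f(a) × f(c) < 0, new interval: [0.510000, 0.692500]
Iteration 4:
  c_4 = (0.510000 + 0.692500)/2 = 0.601250
  f(c_4) = f(0.601250) = 0.053124
  f(a) × f(c) < 0, new interval: [0.510000, 0.601250]
Iteration 5:
  c_5 = (0.510000 + 0.601250)/2 = 0.555625
  f(c_5) = f(0.555625) = -0.018089
  f(a) × f(c) ≥ 0, new interval: [0.555625, 0.601250]
Iteration 6:
  c_6 = (0.555625 + 0.601250)/2 = 0.578438
  f(c_6) = f(0.578438) = 0.017664
  f(a) × f(c) < 0, new interval: [0.555625, 0.578438]
Iteration 7:
  c_7 = (0.555625 + 0.578438)/2 = 0.567031
  f(c_7) = f(0.567031) = -0.000176
  f(a) × f(c) ≥ 0, new interval: [0.567031, 0.578438]

After 7 iteration(s), the approximation is c_7 = 0.567031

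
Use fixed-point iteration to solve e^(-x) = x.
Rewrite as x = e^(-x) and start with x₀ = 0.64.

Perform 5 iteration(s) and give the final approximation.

Equation: e^(-x) = x
Fixed-point form: x = e^(-x)
x₀ = 0.64

x_1 = g(0.640000) = 0.527292
x_2 = g(0.527292) = 0.590201
x_3 = g(0.590201) = 0.554216
x_4 = g(0.554216) = 0.574523
x_5 = g(0.574523) = 0.562974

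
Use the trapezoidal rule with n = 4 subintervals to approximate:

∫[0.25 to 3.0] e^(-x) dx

f(x) = e^(-x)
a = 0.25, b = 3.0, n = 4
h = (b - a)/n = 0.687500

Trapezoidal rule: (h/2)[f(x₀) + 2f(x₁) + 2f(x₂) + ... + f(xₙ)]

x_0 = 0.2500, f(x_0) = 0.778801, coefficient = 1
x_1 = 0.9375, f(x_1) = 0.391606, coefficient = 2
x_2 = 1.6250, f(x_2) = 0.196912, coefficient = 2
x_3 = 2.3125, f(x_3) = 0.099013, coefficient = 2
x_4 = 3.0000, f(x_4) = 0.049787, coefficient = 1

I ≈ (0.687500/2) × 2.203649 = 0.757504
Exact value: 0.729014
Error: 0.028491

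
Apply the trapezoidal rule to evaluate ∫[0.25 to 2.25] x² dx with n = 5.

f(x) = x²
a = 0.25, b = 2.25, n = 5
h = (b - a)/n = 0.400000

Trapezoidal rule: (h/2)[f(x₀) + 2f(x₁) + 2f(x₂) + ... + f(xₙ)]

x_0 = 0.2500, f(x_0) = 0.062500, coefficient = 1
x_1 = 0.6500, f(x_1) = 0.422500, coefficient = 2
x_2 = 1.0500, f(x_2) = 1.102500, coefficient = 2
x_3 = 1.4500, f(x_3) = 2.102500, coefficient = 2
x_4 = 1.8500, f(x_4) = 3.422500, coefficient = 2
x_5 = 2.2500, f(x_5) = 5.062500, coefficient = 1

I ≈ (0.400000/2) × 19.225000 = 3.845000
Exact value: 3.791667
Error: 0.053333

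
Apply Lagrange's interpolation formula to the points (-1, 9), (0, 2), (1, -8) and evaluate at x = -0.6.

Lagrange interpolation formula:
P(x) = Σ yᵢ × Lᵢ(x)
where Lᵢ(x) = Π_{j≠i} (x - xⱼ)/(xᵢ - xⱼ)

L_0(-0.6) = (-0.6 - 0)/(-1 - 0) × (-0.6 - 1)/(-1 - 1) = 0.480000
L_1(-0.6) = (-0.6 - (-1))/(0 - (-1)) × (-0.6 - 1)/(0 - 1) = 0.640000
L_2(-0.6) = (-0.6 - (-1))/(1 - (-1)) × (-0.6 - 0)/(1 - 0) = -0.120000

P(-0.6) = 9×L_0(-0.6) + 2×L_1(-0.6) + (-8)×L_2(-0.6)
P(-0.6) = 6.560000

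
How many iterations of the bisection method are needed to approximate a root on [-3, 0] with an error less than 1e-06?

We need (b-a)/2^n ≤ 1e-06
(0 - (-3))/2^n ≤ 1e-06
3/2^n ≤ 1e-06
2^n ≥ 3000000
n ≥ log₂(3000000) = 21.52
n ≥ 22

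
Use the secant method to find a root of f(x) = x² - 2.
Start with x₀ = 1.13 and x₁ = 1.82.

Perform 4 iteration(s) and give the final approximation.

f(x) = x² - 2
x₀ = 1.13, x₁ = 1.82

Secant formula: x_{n+1} = x_n - f(x_n)(x_n - x_{n-1})/(f(x_n) - f(x_{n-1}))

Iteration 1:
  f(1.130000) = -0.723100
  f(1.820000) = 1.312400
  x_2 = 1.820000 - 1.312400×(1.820000 - 1.130000)/(1.312400 - (-0.723100))
       = 1.375119
Iteration 2:
  f(1.820000) = 1.312400
  f(1.375119) = -0.109049
  x_3 = 1.375119 - (-0.109049)×(1.375119 - 1.820000)/(-0.109049 - 1.312400)
       = 1.409248
Iteration 3:
  f(1.375119) = -0.109049
  f(1.409248) = -0.014019
  x_4 = 1.409248 - (-0.014019)×(1.409248 - 1.375119)/(-0.014019 - (-0.109049))
       = 1.414283
Iteration 4:
  f(1.409248) = -0.014019
  f(1.414283) = 0.000197
  x_5 = 1.414283 - 0.000197×(1.414283 - 1.409248)/(0.000197 - (-0.014019))
       = 1.414213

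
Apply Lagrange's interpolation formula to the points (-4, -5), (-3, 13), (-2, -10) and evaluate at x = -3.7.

Lagrange interpolation formula:
P(x) = Σ yᵢ × Lᵢ(x)
where Lᵢ(x) = Π_{j≠i} (x - xⱼ)/(xᵢ - xⱼ)

L_0(-3.7) = (-3.7 - (-3))/(-4 - (-3)) × (-3.7 - (-2))/(-4 - (-2)) = 0.595000
L_1(-3.7) = (-3.7 - (-4))/(-3 - (-4)) × (-3.7 - (-2))/(-3 - (-2)) = 0.510000
L_2(-3.7) = (-3.7 - (-4))/(-2 - (-4)) × (-3.7 - (-3))/(-2 - (-3)) = -0.105000

P(-3.7) = (-5)×L_0(-3.7) + 13×L_1(-3.7) + (-10)×L_2(-3.7)
P(-3.7) = 4.705000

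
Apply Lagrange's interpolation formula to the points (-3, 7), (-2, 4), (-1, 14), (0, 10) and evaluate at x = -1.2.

Lagrange interpolation formula:
P(x) = Σ yᵢ × Lᵢ(x)
where Lᵢ(x) = Π_{j≠i} (x - xⱼ)/(xᵢ - xⱼ)

L_0(-1.2) = (-1.2 - (-2))/(-3 - (-2)) × (-1.2 - (-1))/(-3 - (-1)) × (-1.2 - 0)/(-3 - 0) = -0.032000
L_1(-1.2) = (-1.2 - (-3))/(-2 - (-3)) × (-1.2 - (-1))/(-2 - (-1)) × (-1.2 - 0)/(-2 - 0) = 0.216000
L_2(-1.2) = (-1.2 - (-3))/(-1 - (-3)) × (-1.2 - (-2))/(-1 - (-2)) × (-1.2 - 0)/(-1 - 0) = 0.864000
L_3(-1.2) = (-1.2 - (-3))/(0 - (-3)) × (-1.2 - (-2))/(0 - (-2)) × (-1.2 - (-1))/(0 - (-1)) = -0.048000

P(-1.2) = 7×L_0(-1.2) + 4×L_1(-1.2) + 14×L_2(-1.2) + 10×L_3(-1.2)
P(-1.2) = 12.256000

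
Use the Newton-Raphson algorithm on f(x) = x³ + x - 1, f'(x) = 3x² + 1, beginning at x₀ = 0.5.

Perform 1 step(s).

f(x) = x³ + x - 1
f'(x) = 3x² + 1
x₀ = 0.5

Newton-Raphson formula: x_{n+1} = x_n - f(x_n)/f'(x_n)

Iteration 1:
  f(0.500000) = -0.375000
  f'(0.500000) = 1.750000
  x_1 = 0.500000 - (-0.375000)/1.750000 = 0.714286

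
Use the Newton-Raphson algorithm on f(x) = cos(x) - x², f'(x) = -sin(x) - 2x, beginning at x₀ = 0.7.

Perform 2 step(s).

f(x) = cos(x) - x²
f'(x) = -sin(x) - 2x
x₀ = 0.7

Newton-Raphson formula: x_{n+1} = x_n - f(x_n)/f'(x_n)

Iteration 1:
  f(0.700000) = 0.274842
  f'(0.700000) = -2.044218
  x_1 = 0.700000 - 0.274842/(-2.044218) = 0.834449
Iteration 2:
  f(0.834449) = -0.024718
  f'(0.834449) = -2.409823
  x_2 = 0.834449 - (-0.024718)/(-2.409823) = 0.824191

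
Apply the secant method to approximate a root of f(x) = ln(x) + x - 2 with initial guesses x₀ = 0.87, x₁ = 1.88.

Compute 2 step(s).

f(x) = ln(x) + x - 2
x₀ = 0.87, x₁ = 1.88

Secant formula: x_{n+1} = x_n - f(x_n)(x_n - x_{n-1})/(f(x_n) - f(x_{n-1}))

Iteration 1:
  f(0.870000) = -1.269262
  f(1.880000) = 0.511272
  x_2 = 1.880000 - 0.511272×(1.880000 - 0.870000)/(0.511272 - (-1.269262))
       = 1.589983
Iteration 2:
  f(1.880000) = 0.511272
  f(1.589983) = 0.053707
  x_3 = 1.589983 - 0.053707×(1.589983 - 1.880000)/(0.053707 - 0.511272)
       = 1.555943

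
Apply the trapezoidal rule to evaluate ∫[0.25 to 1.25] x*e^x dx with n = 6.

f(x) = x*e^x
a = 0.25, b = 1.25, n = 6
h = (b - a)/n = 0.166667

Trapezoidal rule: (h/2)[f(x₀) + 2f(x₁) + 2f(x₂) + ... + f(xₙ)]

x_0 = 0.2500, f(x_0) = 0.321006, coefficient = 1
x_1 = 0.4167, f(x_1) = 0.632040, coefficient = 2
x_2 = 0.5833, f(x_2) = 1.045334, coefficient = 2
x_3 = 0.7500, f(x_3) = 1.587750, coefficient = 2
x_4 = 0.9167, f(x_4) = 2.292528, coefficient = 2
x_5 = 1.0833, f(x_5) = 3.200721, coefficient = 2
x_6 = 1.2500, f(x_6) = 4.362929, coefficient = 1

I ≈ (0.166667/2) × 22.200683 = 1.850057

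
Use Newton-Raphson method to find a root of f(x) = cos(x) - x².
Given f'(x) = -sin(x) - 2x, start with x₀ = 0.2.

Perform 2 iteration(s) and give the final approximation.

f(x) = cos(x) - x²
f'(x) = -sin(x) - 2x
x₀ = 0.2

Newton-Raphson formula: x_{n+1} = x_n - f(x_n)/f'(x_n)

Iteration 1:
  f(0.200000) = 0.940067
  f'(0.200000) = -0.598669
  x_1 = 0.200000 - 0.940067/(-0.598669) = 1.770260
Iteration 2:
  f(1.770260) = -3.331965
  f'(1.770260) = -4.520693
  x_2 = 1.770260 - (-3.331965)/(-4.520693) = 1.033213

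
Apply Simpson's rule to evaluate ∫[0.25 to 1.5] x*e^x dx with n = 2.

f(x) = x*e^x
a = 0.25, b = 1.5, n = 2
h = (b - a)/n = 0.625000

Simpson's rule: (h/3)[f(x₀) + 4f(x₁) + 2f(x₂) + ... + f(xₙ)]

x_0 = 0.2500, f(x_0) = 0.321006, coefficient = 1
x_1 = 0.8750, f(x_1) = 2.099016, coefficient = 4
x_2 = 1.5000, f(x_2) = 6.722534, coefficient = 1

I ≈ (0.625000/3) × 15.439603 = 3.216584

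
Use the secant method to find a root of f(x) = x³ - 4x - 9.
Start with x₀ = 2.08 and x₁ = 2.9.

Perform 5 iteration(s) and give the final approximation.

f(x) = x³ - 4x - 9
x₀ = 2.08, x₁ = 2.9

Secant formula: x_{n+1} = x_n - f(x_n)(x_n - x_{n-1})/(f(x_n) - f(x_{n-1}))

Iteration 1:
  f(2.080000) = -8.321088
  f(2.900000) = 3.789000
  x_2 = 2.900000 - 3.789000×(2.900000 - 2.080000)/(3.789000 - (-8.321088))
       = 2.643439
Iteration 2:
  f(2.900000) = 3.789000
  f(2.643439) = -1.102018
  x_3 = 2.643439 - (-1.102018)×(2.643439 - 2.900000)/(-1.102018 - 3.789000)
       = 2.701246
Iteration 3:
  f(2.643439) = -1.102018
  f(2.701246) = -0.094726
  x_4 = 2.701246 - (-0.094726)×(2.701246 - 2.643439)/(-0.094726 - (-1.102018))
       = 2.706682
Iteration 4:
  f(2.701246) = -0.094726
  f(2.706682) = 0.002768
  x_5 = 2.706682 - 0.002768×(2.706682 - 2.701246)/(0.002768 - (-0.094726))
       = 2.706528
Iteration 5:
  f(2.706682) = 0.002768
  f(2.706528) = -0.000007
  x_6 = 2.706528 - (-0.000007)×(2.706528 - 2.706682)/(-0.000007 - 0.002768)
       = 2.706528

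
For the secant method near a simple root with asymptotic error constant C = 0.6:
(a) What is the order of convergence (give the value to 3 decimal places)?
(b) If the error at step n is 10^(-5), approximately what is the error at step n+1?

(a) Secant method has superlinear convergence with order φ = (1+√5)/2 ≈ 1.618.
    This means |e_{n+1}| ≈ C|e_n|^1.618.

(b) With |e_n| = 10^(-5) and C = 0.6:
    |e_{n+1}| ≈ 0.6 × (10^(-5))^1.618 = 0.6 × 10^(-8.09)

(a) ≈ 1.618 (golden ratio); (b) |e_{n+1}| ≈ 4.875e-09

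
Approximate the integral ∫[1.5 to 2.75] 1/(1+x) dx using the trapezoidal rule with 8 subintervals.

f(x) = 1/(1+x)
a = 1.5, b = 2.75, n = 8
h = (b - a)/n = 0.156250

Trapezoidal rule: (h/2)[f(x₀) + 2f(x₁) + 2f(x₂) + ... + f(xₙ)]

x_0 = 1.5000, f(x_0) = 0.400000, coefficient = 1
x_1 = 1.6562, f(x_1) = 0.376471, coefficient = 2
x_2 = 1.8125, f(x_2) = 0.355556, coefficient = 2
x_3 = 1.9688, f(x_3) = 0.336842, coefficient = 2
x_4 = 2.1250, f(x_4) = 0.320000, coefficient = 2
x_5 = 2.2812, f(x_5) = 0.304762, coefficient = 2
x_6 = 2.4375, f(x_6) = 0.290909, coefficient = 2
x_7 = 2.5938, f(x_7) = 0.278261, coefficient = 2
x_8 = 2.7500, f(x_8) = 0.266667, coefficient = 1

I ≈ (0.156250/2) × 5.192267 = 0.405646
Exact value: 0.405465
Error: 0.000181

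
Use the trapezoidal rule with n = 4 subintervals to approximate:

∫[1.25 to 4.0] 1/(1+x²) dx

f(x) = 1/(1+x²)
a = 1.25, b = 4.0, n = 4
h = (b - a)/n = 0.687500

Trapezoidal rule: (h/2)[f(x₀) + 2f(x₁) + 2f(x₂) + ... + f(xₙ)]

x_0 = 1.2500, f(x_0) = 0.390244, coefficient = 1
x_1 = 1.9375, f(x_1) = 0.210353, coefficient = 2
x_2 = 2.6250, f(x_2) = 0.126733, coefficient = 2
x_3 = 3.3125, f(x_3) = 0.083524, coefficient = 2
x_4 = 4.0000, f(x_4) = 0.058824, coefficient = 1

I ≈ (0.687500/2) × 1.290287 = 0.443536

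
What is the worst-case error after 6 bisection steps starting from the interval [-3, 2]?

Bisection error bound: |error| ≤ (b-a)/2^n
|error| ≤ (2 - (-3))/2^6 = 5/2^6
|error| ≤ 0.0781250000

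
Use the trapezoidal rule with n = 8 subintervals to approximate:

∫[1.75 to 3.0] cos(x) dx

f(x) = cos(x)
a = 1.75, b = 3.0, n = 8
h = (b - a)/n = 0.156250

Trapezoidal rule: (h/2)[f(x₀) + 2f(x₁) + 2f(x₂) + ... + f(xₙ)]

x_0 = 1.7500, f(x_0) = -0.178246, coefficient = 1
x_1 = 1.9062, f(x_1) = -0.329198, coefficient = 2
x_2 = 2.0625, f(x_2) = -0.472128, coefficient = 2
x_3 = 2.2188, f(x_3) = -0.603556, coefficient = 2
x_4 = 2.3750, f(x_4) = -0.720278, coefficient = 2
x_5 = 2.5312, f(x_5) = -0.819452, coefficient = 2
x_6 = 2.6875, f(x_6) = -0.898659, coefficient = 2
x_7 = 2.8438, f(x_7) = -0.955972, coefficient = 2
x_8 = 3.0000, f(x_8) = -0.989992, coefficient = 1

I ≈ (0.156250/2) × -10.766725 = -0.841150
Exact value: -0.842866
Error: 0.001716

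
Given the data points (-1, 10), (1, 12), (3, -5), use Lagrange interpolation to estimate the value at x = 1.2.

Lagrange interpolation formula:
P(x) = Σ yᵢ × Lᵢ(x)
where Lᵢ(x) = Π_{j≠i} (x - xⱼ)/(xᵢ - xⱼ)

L_0(1.2) = (1.2 - 1)/(-1 - 1) × (1.2 - 3)/(-1 - 3) = -0.045000
L_1(1.2) = (1.2 - (-1))/(1 - (-1)) × (1.2 - 3)/(1 - 3) = 0.990000
L_2(1.2) = (1.2 - (-1))/(3 - (-1)) × (1.2 - 1)/(3 - 1) = 0.055000

P(1.2) = 10×L_0(1.2) + 12×L_1(1.2) + (-5)×L_2(1.2)
P(1.2) = 11.155000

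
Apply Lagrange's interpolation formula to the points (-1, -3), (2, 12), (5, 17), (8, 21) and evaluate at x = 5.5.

Lagrange interpolation formula:
P(x) = Σ yᵢ × Lᵢ(x)
where Lᵢ(x) = Π_{j≠i} (x - xⱼ)/(xᵢ - xⱼ)

L_0(5.5) = (5.5 - 2)/(-1 - 2) × (5.5 - 5)/(-1 - 5) × (5.5 - 8)/(-1 - 8) = 0.027006
L_1(5.5) = (5.5 - (-1))/(2 - (-1)) × (5.5 - 5)/(2 - 5) × (5.5 - 8)/(2 - 8) = -0.150463
L_2(5.5) = (5.5 - (-1))/(5 - (-1)) × (5.5 - 2)/(5 - 2) × (5.5 - 8)/(5 - 8) = 1.053241
L_3(5.5) = (5.5 - (-1))/(8 - (-1)) × (5.5 - 2)/(8 - 2) × (5.5 - 5)/(8 - 5) = 0.070216

P(5.5) = (-3)×L_0(5.5) + 12×L_1(5.5) + 17×L_2(5.5) + 21×L_3(5.5)
P(5.5) = 17.493056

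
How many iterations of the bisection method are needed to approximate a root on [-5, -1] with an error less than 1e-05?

We need (b-a)/2^n ≤ 1e-05
(-1 - (-5))/2^n ≤ 1e-05
4/2^n ≤ 1e-05
2^n ≥ 400000
n ≥ log₂(400000) = 18.61
n ≥ 19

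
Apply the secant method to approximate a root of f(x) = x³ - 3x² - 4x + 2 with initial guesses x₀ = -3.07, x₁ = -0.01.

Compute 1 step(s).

f(x) = x³ - 3x² - 4x + 2
x₀ = -3.07, x₁ = -0.01

Secant formula: x_{n+1} = x_n - f(x_n)(x_n - x_{n-1})/(f(x_n) - f(x_{n-1}))

Iteration 1:
  f(-3.070000) = -42.929143
  f(-0.010000) = 2.039699
  x_2 = -0.010000 - 2.039699×(-0.010000 - (-3.070000))/(2.039699 - (-42.929143))
       = -0.148796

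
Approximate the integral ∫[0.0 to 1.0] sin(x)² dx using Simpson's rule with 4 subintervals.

f(x) = sin(x)²
a = 0.0, b = 1.0, n = 4
h = (b - a)/n = 0.250000

Simpson's rule: (h/3)[f(x₀) + 4f(x₁) + 2f(x₂) + ... + f(xₙ)]

x_0 = 0.0000, f(x_0) = 0.000000, coefficient = 1
x_1 = 0.2500, f(x_1) = 0.061209, coefficient = 4
x_2 = 0.5000, f(x_2) = 0.229849, coefficient = 2
x_3 = 0.7500, f(x_3) = 0.464631, coefficient = 4
x_4 = 1.0000, f(x_4) = 0.708073, coefficient = 1

I ≈ (0.250000/3) × 3.271132 = 0.272594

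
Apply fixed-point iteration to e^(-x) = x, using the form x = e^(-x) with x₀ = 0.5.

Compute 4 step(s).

Equation: e^(-x) = x
Fixed-point form: x = e^(-x)
x₀ = 0.5

x_1 = g(0.500000) = 0.606531
x_2 = g(0.606531) = 0.545239
x_3 = g(0.545239) = 0.579703
x_4 = g(0.579703) = 0.560065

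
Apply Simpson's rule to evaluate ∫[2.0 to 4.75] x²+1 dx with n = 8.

f(x) = x²+1
a = 2.0, b = 4.75, n = 8
h = (b - a)/n = 0.343750

Simpson's rule: (h/3)[f(x₀) + 4f(x₁) + 2f(x₂) + ... + f(xₙ)]

x_0 = 2.0000, f(x_0) = 5.000000, coefficient = 1
x_1 = 2.3438, f(x_1) = 6.493164, coefficient = 4
x_2 = 2.6875, f(x_2) = 8.222656, coefficient = 2
x_3 = 3.0312, f(x_3) = 10.188477, coefficient = 4
x_4 = 3.3750, f(x_4) = 12.390625, coefficient = 2
x_5 = 3.7188, f(x_5) = 14.829102, coefficient = 4
x_6 = 4.0625, f(x_6) = 17.503906, coefficient = 2
x_7 = 4.4062, f(x_7) = 20.415039, coefficient = 4
x_8 = 4.7500, f(x_8) = 23.562500, coefficient = 1

I ≈ (0.343750/3) × 312.500000 = 35.807292
Exact value: 35.807292
Error: 0.000000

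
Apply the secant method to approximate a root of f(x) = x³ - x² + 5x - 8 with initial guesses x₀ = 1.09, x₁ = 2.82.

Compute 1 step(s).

f(x) = x³ - x² + 5x - 8
x₀ = 1.09, x₁ = 2.82

Secant formula: x_{n+1} = x_n - f(x_n)(x_n - x_{n-1})/(f(x_n) - f(x_{n-1}))

Iteration 1:
  f(1.090000) = -2.443071
  f(2.820000) = 20.573368
  x_2 = 2.820000 - 20.573368×(2.820000 - 1.090000)/(20.573368 - (-2.443071))
       = 1.273630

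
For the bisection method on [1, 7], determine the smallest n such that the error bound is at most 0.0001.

We need (b-a)/2^n ≤ 0.0001
(7 - 1)/2^n ≤ 0.0001
6/2^n ≤ 0.0001
2^n ≥ 60000
n ≥ log₂(60000) = 15.87
n ≥ 16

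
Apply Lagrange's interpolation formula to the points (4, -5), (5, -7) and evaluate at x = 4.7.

Lagrange interpolation formula:
P(x) = Σ yᵢ × Lᵢ(x)
where Lᵢ(x) = Π_{j≠i} (x - xⱼ)/(xᵢ - xⱼ)

L_0(4.7) = (4.7 - 5)/(4 - 5) = 0.300000
L_1(4.7) = (4.7 - 4)/(5 - 4) = 0.700000

P(4.7) = (-5)×L_0(4.7) + (-7)×L_1(4.7)
P(4.7) = -6.400000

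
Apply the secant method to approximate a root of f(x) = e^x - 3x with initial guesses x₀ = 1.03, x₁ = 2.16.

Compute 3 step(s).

f(x) = e^x - 3x
x₀ = 1.03, x₁ = 2.16

Secant formula: x_{n+1} = x_n - f(x_n)(x_n - x_{n-1})/(f(x_n) - f(x_{n-1}))

Iteration 1:
  f(1.030000) = -0.288934
  f(2.160000) = 2.191138
  x_2 = 2.160000 - 2.191138×(2.160000 - 1.030000)/(2.191138 - (-0.288934))
       = 1.161648
Iteration 2:
  f(2.160000) = 2.191138
  f(1.161648) = -0.289749
  x_3 = 1.161648 - (-0.289749)×(1.161648 - 2.160000)/(-0.289749 - 2.191138)
       = 1.278248
Iteration 3:
  f(1.161648) = -0.289749
  f(1.278248) = -0.244400
  x_4 = 1.278248 - (-0.244400)×(1.278248 - 1.161648)/(-0.244400 - (-0.289749))
       = 1.906639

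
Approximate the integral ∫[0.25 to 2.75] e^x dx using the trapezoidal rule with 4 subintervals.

f(x) = e^x
a = 0.25, b = 2.75, n = 4
h = (b - a)/n = 0.625000

Trapezoidal rule: (h/2)[f(x₀) + 2f(x₁) + 2f(x₂) + ... + f(xₙ)]

x_0 = 0.2500, f(x_0) = 1.284025, coefficient = 1
x_1 = 0.8750, f(x_1) = 2.398875, coefficient = 2
x_2 = 1.5000, f(x_2) = 4.481689, coefficient = 2
x_3 = 2.1250, f(x_3) = 8.372897, coefficient = 2
x_4 = 2.7500, f(x_4) = 15.642632, coefficient = 1

I ≈ (0.625000/2) × 47.433581 = 14.822994
Exact value: 14.358606
Error: 0.464388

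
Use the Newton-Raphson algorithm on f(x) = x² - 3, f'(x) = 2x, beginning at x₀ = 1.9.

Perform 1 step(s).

f(x) = x² - 3
f'(x) = 2x
x₀ = 1.9

Newton-Raphson formula: x_{n+1} = x_n - f(x_n)/f'(x_n)

Iteration 1:
  f(1.900000) = 0.610000
  f'(1.900000) = 3.800000
  x_1 = 1.900000 - 0.610000/3.800000 = 1.739474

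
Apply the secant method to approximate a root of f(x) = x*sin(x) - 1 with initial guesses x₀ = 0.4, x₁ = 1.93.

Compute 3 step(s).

f(x) = x*sin(x) - 1
x₀ = 0.4, x₁ = 1.93

Secant formula: x_{n+1} = x_n - f(x_n)(x_n - x_{n-1})/(f(x_n) - f(x_{n-1}))

Iteration 1:
  f(0.400000) = -0.844233
  f(1.930000) = 0.806822
  x_2 = 1.930000 - 0.806822×(1.930000 - 0.400000)/(0.806822 - (-0.844233))
       = 1.182334
Iteration 2:
  f(1.930000) = 0.806822
  f(1.182334) = 0.094241
  x_3 = 1.182334 - 0.094241×(1.182334 - 1.930000)/(0.094241 - 0.806822)
       = 1.083452
Iteration 3:
  f(1.182334) = 0.094241
  f(1.083452) = -0.042683
  x_4 = 1.083452 - (-0.042683)×(1.083452 - 1.182334)/(-0.042683 - 0.094241)
       = 1.114277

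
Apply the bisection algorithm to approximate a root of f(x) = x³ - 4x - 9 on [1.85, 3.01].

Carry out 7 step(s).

f(x) = x³ - 4x - 9
Initial interval: [1.85, 3.01]

Iteration 1:
  c_1 = (1.850000 + 3.010000)/2 = 2.430000
  f(c_1) = f(2.430000) = -4.371093
  f(a) × f(c) ≥ 0, new interval: [2.430000, 3.010000]
Iteration 2:
  c_2 = (2.430000 + 3.010000)/2 = 2.720000
  f(c_2) = f(2.720000) = 0.243648
  f(a) × f(c) < 0, new interval: [2.430000, 2.720000]
Iteration 3:
  c_3 = (2.430000 + 2.720000)/2 = 2.575000
  f(c_3) = f(2.575000) = -2.226141
  f(a) × f(c) ≥ 0, new interval: [2.575000, 2.720000]
Iteration 4:
  c_4 = (2.575000 + 2.720000)/2 = 2.647500
  f(c_4) = f(2.647500) = -1.032994
  f(a) × f(c) ≥ 0, new interval: [2.647500, 2.720000]
Iteration 5:
  c_5 = (2.647500 + 2.720000)/2 = 2.683750
  f(c_5) = f(2.683750) = -0.405253
  f(a) × f(c) ≥ 0, new interval: [2.683750, 2.720000]
Iteration 6:
  c_6 = (2.683750 + 2.720000)/2 = 2.701875
  f(c_6) = f(2.701875) = -0.083465
  f(a) × f(c) ≥ 0, new interval: [2.701875, 2.720000]
Iteration 7:
  c_7 = (2.701875 + 2.720000)/2 = 2.710938
  f(c_7) = f(2.710938) = 0.079423
  f(a) × f(c) < 0, new interval: [2.701875, 2.710938]

After 7 iteration(s), the approximation is c_7 = 2.710938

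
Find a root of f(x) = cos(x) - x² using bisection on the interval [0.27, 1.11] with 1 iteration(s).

f(x) = cos(x) - x²
Initial interval: [0.27, 1.11]

Iteration 1:
  c_1 = (0.270000 + 1.110000)/2 = 0.690000
  f(c_1) = f(0.690000) = 0.295146
  f(a) × f(c) ≥ 0, new interval: [0.690000, 1.110000]

After 1 iteration(s), the approximation is c_1 = 0.690000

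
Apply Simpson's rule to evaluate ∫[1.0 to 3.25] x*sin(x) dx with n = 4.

f(x) = x*sin(x)
a = 1.0, b = 3.25, n = 4
h = (b - a)/n = 0.562500

Simpson's rule: (h/3)[f(x₀) + 4f(x₁) + 2f(x₂) + ... + f(xₙ)]

x_0 = 1.0000, f(x_0) = 0.841471, coefficient = 1
x_1 = 1.5625, f(x_1) = 1.562446, coefficient = 4
x_2 = 2.1250, f(x_2) = 1.806930, coefficient = 2
x_3 = 2.6875, f(x_3) = 1.178864, coefficient = 4
x_4 = 3.2500, f(x_4) = -0.351634, coefficient = 1

I ≈ (0.562500/3) × 15.068937 = 2.825426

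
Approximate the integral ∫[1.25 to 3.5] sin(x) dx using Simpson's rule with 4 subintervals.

f(x) = sin(x)
a = 1.25, b = 3.5, n = 4
h = (b - a)/n = 0.562500

Simpson's rule: (h/3)[f(x₀) + 4f(x₁) + 2f(x₂) + ... + f(xₙ)]

x_0 = 1.2500, f(x_0) = 0.948985, coefficient = 1
x_1 = 1.8125, f(x_1) = 0.970932, coefficient = 4
x_2 = 2.3750, f(x_2) = 0.693685, coefficient = 2
x_3 = 2.9375, f(x_3) = 0.202679, coefficient = 4
x_4 = 3.5000, f(x_4) = -0.350783, coefficient = 1

I ≈ (0.562500/3) × 6.680013 = 1.252502
Exact value: 1.251779
Error: 0.000723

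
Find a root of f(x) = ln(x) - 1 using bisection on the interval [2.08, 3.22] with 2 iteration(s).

f(x) = ln(x) - 1
Initial interval: [2.08, 3.22]

Iteration 1:
  c_1 = (2.080000 + 3.220000)/2 = 2.650000
  f(c_1) = f(2.650000) = -0.025440
  f(a) × f(c) ≥ 0, new interval: [2.650000, 3.220000]
Iteration 2:
  c_2 = (2.650000 + 3.220000)/2 = 2.935000
  f(c_2) = f(2.935000) = 0.076707
  f(a) × f(c) < 0, new interval: [2.650000, 2.935000]

After 2 iteration(s), the approximation is c_2 = 2.935000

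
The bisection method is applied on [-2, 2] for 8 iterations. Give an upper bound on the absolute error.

Bisection error bound: |error| ≤ (b-a)/2^n
|error| ≤ (2 - (-2))/2^8 = 4/2^8
|error| ≤ 0.0156250000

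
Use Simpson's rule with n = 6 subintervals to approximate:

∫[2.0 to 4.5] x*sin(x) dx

f(x) = x*sin(x)
a = 2.0, b = 4.5, n = 6
h = (b - a)/n = 0.416667

Simpson's rule: (h/3)[f(x₀) + 4f(x₁) + 2f(x₂) + ... + f(xₙ)]

x_0 = 2.0000, f(x_0) = 1.818595, coefficient = 1
x_1 = 2.4167, f(x_1) = 1.602443, coefficient = 4
x_2 = 2.8333, f(x_2) = 0.859635, coefficient = 2
x_3 = 3.2500, f(x_3) = -0.351634, coefficient = 4
x_4 = 3.6667, f(x_4) = -1.838016, coefficient = 2
x_5 = 4.0833, f(x_5) = -3.301716, coefficient = 4
x_6 = 4.5000, f(x_6) = -4.398886, coefficient = 1

I ≈ (0.416667/3) × -12.740680 = -1.769539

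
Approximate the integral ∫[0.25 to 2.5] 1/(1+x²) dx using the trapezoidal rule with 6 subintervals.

f(x) = 1/(1+x²)
a = 0.25, b = 2.5, n = 6
h = (b - a)/n = 0.375000

Trapezoidal rule: (h/2)[f(x₀) + 2f(x₁) + 2f(x₂) + ... + f(xₙ)]

x_0 = 0.2500, f(x_0) = 0.941176, coefficient = 1
x_1 = 0.6250, f(x_1) = 0.719101, coefficient = 2
x_2 = 1.0000, f(x_2) = 0.500000, coefficient = 2
x_3 = 1.3750, f(x_3) = 0.345946, coefficient = 2
x_4 = 1.7500, f(x_4) = 0.246154, coefficient = 2
x_5 = 2.1250, f(x_5) = 0.181303, coefficient = 2
x_6 = 2.5000, f(x_6) = 0.137931, coefficient = 1

I ≈ (0.375000/2) × 5.064116 = 0.949522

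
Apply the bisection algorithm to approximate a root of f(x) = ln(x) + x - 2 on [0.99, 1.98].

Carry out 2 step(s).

f(x) = ln(x) + x - 2
Initial interval: [0.99, 1.98]

Iteration 1:
  c_1 = (0.990000 + 1.980000)/2 = 1.485000
  f(c_1) = f(1.485000) = -0.119585
  f(a) × f(c) ≥ 0, new interval: [1.485000, 1.980000]
Iteration 2:
  c_2 = (1.485000 + 1.980000)/2 = 1.732500
  f(c_2) = f(1.732500) = 0.282065
  f(a) × f(c) < 0, new interval: [1.485000, 1.732500]

After 2 iteration(s), the approximation is c_2 = 1.732500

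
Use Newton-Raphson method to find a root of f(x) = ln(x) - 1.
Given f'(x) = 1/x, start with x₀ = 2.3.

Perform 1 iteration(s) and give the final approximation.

f(x) = ln(x) - 1
f'(x) = 1/x
x₀ = 2.3

Newton-Raphson formula: x_{n+1} = x_n - f(x_n)/f'(x_n)

Iteration 1:
  f(2.300000) = -0.167091
  f'(2.300000) = 0.434783
  x_1 = 2.300000 - (-0.167091)/0.434783 = 2.684309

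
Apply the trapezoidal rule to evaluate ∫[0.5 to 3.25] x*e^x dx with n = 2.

f(x) = x*e^x
a = 0.5, b = 3.25, n = 2
h = (b - a)/n = 1.375000

Trapezoidal rule: (h/2)[f(x₀) + 2f(x₁) + 2f(x₂) + ... + f(xₙ)]

x_0 = 0.5000, f(x_0) = 0.824361, coefficient = 1
x_1 = 1.8750, f(x_1) = 12.226536, coefficient = 2
x_2 = 3.2500, f(x_2) = 83.818605, coefficient = 1

I ≈ (1.375000/2) × 109.096037 = 75.003525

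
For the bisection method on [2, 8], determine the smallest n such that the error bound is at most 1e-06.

We need (b-a)/2^n ≤ 1e-06
(8 - 2)/2^n ≤ 1e-06
6/2^n ≤ 1e-06
2^n ≥ 6000000
n ≥ log₂(6000000) = 22.52
n ≥ 23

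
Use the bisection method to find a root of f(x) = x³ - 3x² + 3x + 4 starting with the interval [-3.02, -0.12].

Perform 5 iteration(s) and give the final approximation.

f(x) = x³ - 3x² + 3x + 4
Initial interval: [-3.02, -0.12]

Iteration 1:
  c_1 = (-3.020000 + (-0.120000))/2 = -1.570000
  f(c_1) = f(-1.570000) = -11.974593
  f(a) × f(c) ≥ 0, new interval: [-1.570000, -0.120000]
Iteration 2:
  c_2 = (-1.570000 + (-0.120000))/2 = -0.845000
  f(c_2) = f(-0.845000) = -1.280426
  f(a) × f(c) ≥ 0, new interval: [-0.845000, -0.120000]
Iteration 3:
  c_3 = (-0.845000 + (-0.120000))/2 = -0.482500
  f(c_3) = f(-0.482500) = 1.741752
  f(a) × f(c) < 0, new interval: [-0.845000, -0.482500]
Iteration 4:
  c_4 = (-0.845000 + (-0.482500))/2 = -0.663750
  f(c_4) = f(-0.663750) = 0.394633
  f(a) × f(c) < 0, new interval: [-0.845000, -0.663750]
Iteration 5:
  c_5 = (-0.845000 + (-0.663750))/2 = -0.754375
  f(c_5) = f(-0.754375) = -0.399671
  f(a) × f(c) ≥ 0, new interval: [-0.754375, -0.663750]

After 5 iteration(s), the approximation is c_5 = -0.754375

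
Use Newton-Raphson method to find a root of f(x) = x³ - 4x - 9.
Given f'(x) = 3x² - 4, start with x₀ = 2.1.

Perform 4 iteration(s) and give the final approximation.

f(x) = x³ - 4x - 9
f'(x) = 3x² - 4
x₀ = 2.1

Newton-Raphson formula: x_{n+1} = x_n - f(x_n)/f'(x_n)

Iteration 1:
  f(2.100000) = -8.139000
  f'(2.100000) = 9.230000
  x_1 = 2.100000 - (-8.139000)/9.230000 = 2.981798
Iteration 2:
  f(2.981798) = 5.584341
  f'(2.981798) = 22.673367
  x_2 = 2.981798 - 5.584341/22.673367 = 2.735503
Iteration 3:
  f(2.735503) = 0.527699
  f'(2.735503) = 18.448935
  x_3 = 2.735503 - 0.527699/18.448935 = 2.706900
Iteration 4:
  f(2.706900) = 0.006691
  f'(2.706900) = 17.981924
  x_4 = 2.706900 - 0.006691/17.981924 = 2.706528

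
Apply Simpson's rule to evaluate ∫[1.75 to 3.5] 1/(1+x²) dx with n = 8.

f(x) = 1/(1+x²)
a = 1.75, b = 3.5, n = 8
h = (b - a)/n = 0.218750

Simpson's rule: (h/3)[f(x₀) + 4f(x₁) + 2f(x₂) + ... + f(xₙ)]

x_0 = 1.7500, f(x_0) = 0.246154, coefficient = 1
x_1 = 1.9688, f(x_1) = 0.205087, coefficient = 4
x_2 = 2.1875, f(x_2) = 0.172856, coefficient = 2
x_3 = 2.4062, f(x_3) = 0.147275, coefficient = 4
x_4 = 2.6250, f(x_4) = 0.126733, coefficient = 2
x_5 = 2.8438, f(x_5) = 0.110048, coefficient = 4
x_6 = 3.0625, f(x_6) = 0.096349, coefficient = 2
x_7 = 3.2812, f(x_7) = 0.084986, coefficient = 4
x_8 = 3.5000, f(x_8) = 0.075472, coefficient = 1

I ≈ (0.218750/3) × 3.303087 = 0.240850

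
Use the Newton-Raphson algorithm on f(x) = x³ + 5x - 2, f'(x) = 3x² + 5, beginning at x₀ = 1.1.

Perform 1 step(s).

f(x) = x³ + 5x - 2
f'(x) = 3x² + 5
x₀ = 1.1

Newton-Raphson formula: x_{n+1} = x_n - f(x_n)/f'(x_n)

Iteration 1:
  f(1.100000) = 4.831000
  f'(1.100000) = 8.630000
  x_1 = 1.100000 - 4.831000/8.630000 = 0.540209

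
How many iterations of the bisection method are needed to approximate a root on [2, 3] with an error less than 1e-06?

We need (b-a)/2^n ≤ 1e-06
(3 - 2)/2^n ≤ 1e-06
1/2^n ≤ 1e-06
2^n ≥ 1000000
n ≥ log₂(1000000) = 19.93
n ≥ 20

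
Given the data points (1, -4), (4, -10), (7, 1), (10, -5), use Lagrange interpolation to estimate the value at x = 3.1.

Lagrange interpolation formula:
P(x) = Σ yᵢ × Lᵢ(x)
where Lᵢ(x) = Π_{j≠i} (x - xⱼ)/(xᵢ - xⱼ)

L_0(3.1) = (3.1 - 4)/(1 - 4) × (3.1 - 7)/(1 - 7) × (3.1 - 10)/(1 - 10) = 0.149500
L_1(3.1) = (3.1 - 1)/(4 - 1) × (3.1 - 7)/(4 - 7) × (3.1 - 10)/(4 - 10) = 1.046500
L_2(3.1) = (3.1 - 1)/(7 - 1) × (3.1 - 4)/(7 - 4) × (3.1 - 10)/(7 - 10) = -0.241500
L_3(3.1) = (3.1 - 1)/(10 - 1) × (3.1 - 4)/(10 - 4) × (3.1 - 7)/(10 - 7) = 0.045500

P(3.1) = (-4)×L_0(3.1) + (-10)×L_1(3.1) + 1×L_2(3.1) + (-5)×L_3(3.1)
P(3.1) = -11.532000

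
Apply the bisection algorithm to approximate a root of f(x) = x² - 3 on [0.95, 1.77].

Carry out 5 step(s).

f(x) = x² - 3
Initial interval: [0.95, 1.77]

Iteration 1:
  c_1 = (0.950000 + 1.770000)/2 = 1.360000
  f(c_1) = f(1.360000) = -1.150400
  f(a) × f(c) ≥ 0, new interval: [1.360000, 1.770000]
Iteration 2:
  c_2 = (1.360000 + 1.770000)/2 = 1.565000
  f(c_2) = f(1.565000) = -0.550775
  f(a) × f(c) ≥ 0, new interval: [1.565000, 1.770000]
Iteration 3:
  c_3 = (1.565000 + 1.770000)/2 = 1.667500
  f(c_3) = f(1.667500) = -0.219444
  f(a) × f(c) ≥ 0, new interval: [1.667500, 1.770000]
Iteration 4:
  c_4 = (1.667500 + 1.770000)/2 = 1.718750
  f(c_4) = f(1.718750) = -0.045898
  f(a) × f(c) ≥ 0, new interval: [1.718750, 1.770000]
Iteration 5:
  c_5 = (1.718750 + 1.770000)/2 = 1.744375
  f(c_5) = f(1.744375) = 0.042844
  f(a) × f(c) < 0, new interval: [1.718750, 1.744375]

After 5 iteration(s), the approximation is c_5 = 1.744375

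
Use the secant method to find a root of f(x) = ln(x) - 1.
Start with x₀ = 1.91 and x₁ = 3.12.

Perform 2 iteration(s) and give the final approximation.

f(x) = ln(x) - 1
x₀ = 1.91, x₁ = 3.12

Secant formula: x_{n+1} = x_n - f(x_n)(x_n - x_{n-1})/(f(x_n) - f(x_{n-1}))

Iteration 1:
  f(1.910000) = -0.352897
  f(3.120000) = 0.137833
  x_2 = 3.120000 - 0.137833×(3.120000 - 1.910000)/(0.137833 - (-0.352897))
       = 2.780143
Iteration 2:
  f(3.120000) = 0.137833
  f(2.780143) = 0.022502
  x_3 = 2.780143 - 0.022502×(2.780143 - 3.120000)/(0.022502 - 0.137833)
       = 2.713833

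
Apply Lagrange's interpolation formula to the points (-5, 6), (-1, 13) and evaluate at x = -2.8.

Lagrange interpolation formula:
P(x) = Σ yᵢ × Lᵢ(x)
where Lᵢ(x) = Π_{j≠i} (x - xⱼ)/(xᵢ - xⱼ)

L_0(-2.8) = (-2.8 - (-1))/(-5 - (-1)) = 0.450000
L_1(-2.8) = (-2.8 - (-5))/(-1 - (-5)) = 0.550000

P(-2.8) = 6×L_0(-2.8) + 13×L_1(-2.8)
P(-2.8) = 9.850000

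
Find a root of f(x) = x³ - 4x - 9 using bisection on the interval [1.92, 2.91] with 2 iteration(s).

f(x) = x³ - 4x - 9
Initial interval: [1.92, 2.91]

Iteration 1:
  c_1 = (1.920000 + 2.910000)/2 = 2.415000
  f(c_1) = f(2.415000) = -4.575177
  f(a) × f(c) ≥ 0, new interval: [2.415000, 2.910000]
Iteration 2:
  c_2 = (2.415000 + 2.910000)/2 = 2.662500
  f(c_2) = f(2.662500) = -0.775787
  f(a) × f(c) ≥ 0, new interval: [2.662500, 2.910000]

After 2 iteration(s), the approximation is c_2 = 2.662500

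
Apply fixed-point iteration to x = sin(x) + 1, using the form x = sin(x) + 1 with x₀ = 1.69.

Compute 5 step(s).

Equation: x = sin(x) + 1
Fixed-point form: x = sin(x) + 1
x₀ = 1.69

x_1 = g(1.690000) = 1.992904
x_2 = g(1.992904) = 1.912228
x_3 = g(1.912228) = 1.942276
x_4 = g(1.942276) = 1.931791
x_5 = g(1.931791) = 1.935546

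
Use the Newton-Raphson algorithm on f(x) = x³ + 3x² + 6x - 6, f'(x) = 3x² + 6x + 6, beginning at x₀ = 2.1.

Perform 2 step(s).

f(x) = x³ + 3x² + 6x - 6
f'(x) = 3x² + 6x + 6
x₀ = 2.1

Newton-Raphson formula: x_{n+1} = x_n - f(x_n)/f'(x_n)

Iteration 1:
  f(2.100000) = 29.091000
  f'(2.100000) = 31.830000
  x_1 = 2.100000 - 29.091000/31.830000 = 1.186051
Iteration 2:
  f(1.186051) = 7.004893
  f'(1.186051) = 17.336456
  x_2 = 1.186051 - 7.004893/17.336456 = 0.781995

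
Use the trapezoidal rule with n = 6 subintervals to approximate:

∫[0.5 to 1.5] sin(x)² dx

f(x) = sin(x)²
a = 0.5, b = 1.5, n = 6
h = (b - a)/n = 0.166667

Trapezoidal rule: (h/2)[f(x₀) + 2f(x₁) + 2f(x₂) + ... + f(xₙ)]

x_0 = 0.5000, f(x_0) = 0.229849, coefficient = 1
x_1 = 0.6667, f(x_1) = 0.382381, coefficient = 2
x_2 = 0.8333, f(x_2) = 0.547862, coefficient = 2
x_3 = 1.0000, f(x_3) = 0.708073, coefficient = 2
x_4 = 1.1667, f(x_4) = 0.845379, coefficient = 2
x_5 = 1.3333, f(x_5) = 0.944663, coefficient = 2
x_6 = 1.5000, f(x_6) = 0.994996, coefficient = 1

I ≈ (0.166667/2) × 8.081563 = 0.673464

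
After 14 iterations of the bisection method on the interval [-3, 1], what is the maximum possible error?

Bisection error bound: |error| ≤ (b-a)/2^n
|error| ≤ (1 - (-3))/2^14 = 4/2^14
|error| ≤ 0.0002441406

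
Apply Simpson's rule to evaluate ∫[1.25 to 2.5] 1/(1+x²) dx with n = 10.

f(x) = 1/(1+x²)
a = 1.25, b = 2.5, n = 10
h = (b - a)/n = 0.125000

Simpson's rule: (h/3)[f(x₀) + 4f(x₁) + 2f(x₂) + ... + f(xₙ)]

x_0 = 1.2500, f(x_0) = 0.390244, coefficient = 1
x_1 = 1.3750, f(x_1) = 0.345946, coefficient = 4
x_2 = 1.5000, f(x_2) = 0.307692, coefficient = 2
x_3 = 1.6250, f(x_3) = 0.274678, coefficient = 4
x_4 = 1.7500, f(x_4) = 0.246154, coefficient = 2
x_5 = 1.8750, f(x_5) = 0.221453, coefficient = 4
x_6 = 2.0000, f(x_6) = 0.200000, coefficient = 2
x_7 = 2.1250, f(x_7) = 0.181303, coefficient = 4
x_8 = 2.2500, f(x_8) = 0.164948, coefficient = 2
x_9 = 2.3750, f(x_9) = 0.150588, coefficient = 4
x_10 = 2.5000, f(x_10) = 0.137931, coefficient = 1

I ≈ (0.125000/3) × 7.061639 = 0.294235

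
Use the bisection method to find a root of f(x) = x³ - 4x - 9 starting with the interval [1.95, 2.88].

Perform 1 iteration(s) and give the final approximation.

f(x) = x³ - 4x - 9
Initial interval: [1.95, 2.88]

Iteration 1:
  c_1 = (1.950000 + 2.880000)/2 = 2.415000
  f(c_1) = f(2.415000) = -4.575177
  f(a) × f(c) ≥ 0, new interval: [2.415000, 2.880000]

After 1 iteration(s), the approximation is c_1 = 2.415000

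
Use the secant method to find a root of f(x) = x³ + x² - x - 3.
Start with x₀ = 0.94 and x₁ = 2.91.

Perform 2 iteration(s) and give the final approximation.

f(x) = x³ + x² - x - 3
x₀ = 0.94, x₁ = 2.91

Secant formula: x_{n+1} = x_n - f(x_n)(x_n - x_{n-1})/(f(x_n) - f(x_{n-1}))

Iteration 1:
  f(0.940000) = -2.225816
  f(2.910000) = 27.200271
  x_2 = 2.910000 - 27.200271×(2.910000 - 0.940000)/(27.200271 - (-2.225816))
       = 1.089013
Iteration 2:
  f(2.910000) = 27.200271
  f(1.089013) = -1.611551
  x_3 = 1.089013 - (-1.611551)×(1.089013 - 2.910000)/(-1.611551 - 27.200271)
       = 1.190867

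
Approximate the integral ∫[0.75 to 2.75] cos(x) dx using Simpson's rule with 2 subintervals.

f(x) = cos(x)
a = 0.75, b = 2.75, n = 2
h = (b - a)/n = 1.000000

Simpson's rule: (h/3)[f(x₀) + 4f(x₁) + 2f(x₂) + ... + f(xₙ)]

x_0 = 0.7500, f(x_0) = 0.731689, coefficient = 1
x_1 = 1.7500, f(x_1) = -0.178246, coefficient = 4
x_2 = 2.7500, f(x_2) = -0.924302, coefficient = 1

I ≈ (1.000000/3) × -0.905598 = -0.301866
Exact value: -0.299978
Error: 0.001888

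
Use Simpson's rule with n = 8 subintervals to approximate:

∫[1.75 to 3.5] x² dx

f(x) = x²
a = 1.75, b = 3.5, n = 8
h = (b - a)/n = 0.218750

Simpson's rule: (h/3)[f(x₀) + 4f(x₁) + 2f(x₂) + ... + f(xₙ)]

x_0 = 1.7500, f(x_0) = 3.062500, coefficient = 1
x_1 = 1.9688, f(x_1) = 3.875977, coefficient = 4
x_2 = 2.1875, f(x_2) = 4.785156, coefficient = 2
x_3 = 2.4062, f(x_3) = 5.790039, coefficient = 4
x_4 = 2.6250, f(x_4) = 6.890625, coefficient = 2
x_5 = 2.8438, f(x_5) = 8.086914, coefficient = 4
x_6 = 3.0625, f(x_6) = 9.378906, coefficient = 2
x_7 = 3.2812, f(x_7) = 10.766602, coefficient = 4
x_8 = 3.5000, f(x_8) = 12.250000, coefficient = 1

I ≈ (0.218750/3) × 171.500000 = 12.505208
Exact value: 12.505208
Error: 0.000000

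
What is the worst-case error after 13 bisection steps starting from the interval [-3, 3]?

Bisection error bound: |error| ≤ (b-a)/2^n
|error| ≤ (3 - (-3))/2^13 = 6/2^13
|error| ≤ 0.0007324219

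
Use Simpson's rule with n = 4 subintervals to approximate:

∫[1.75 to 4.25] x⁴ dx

f(x) = x⁴
a = 1.75, b = 4.25, n = 4
h = (b - a)/n = 0.625000

Simpson's rule: (h/3)[f(x₀) + 4f(x₁) + 2f(x₂) + ... + f(xₙ)]

x_0 = 1.7500, f(x_0) = 9.378906, coefficient = 1
x_1 = 2.3750, f(x_1) = 31.816650, coefficient = 4
x_2 = 3.0000, f(x_2) = 81.000000, coefficient = 2
x_3 = 3.6250, f(x_3) = 172.676025, coefficient = 4
x_4 = 4.2500, f(x_4) = 326.253906, coefficient = 1

I ≈ (0.625000/3) × 1315.603516 = 274.084066
Exact value: 274.033203
Error: 0.050863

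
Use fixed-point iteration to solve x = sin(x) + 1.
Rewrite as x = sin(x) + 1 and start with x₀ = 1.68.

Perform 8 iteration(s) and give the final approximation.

Equation: x = sin(x) + 1
Fixed-point form: x = sin(x) + 1
x₀ = 1.68

x_1 = g(1.680000) = 1.994043
x_2 = g(1.994043) = 1.911760
x_3 = g(1.911760) = 1.942433
x_4 = g(1.942433) = 1.931734
x_5 = g(1.931734) = 1.935566
x_6 = g(1.935566) = 1.934206
x_7 = g(1.934206) = 1.934690
x_8 = g(1.934690) = 1.934518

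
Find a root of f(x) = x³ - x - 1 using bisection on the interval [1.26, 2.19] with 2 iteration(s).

f(x) = x³ - x - 1
Initial interval: [1.26, 2.19]

Iteration 1:
  c_1 = (1.260000 + 2.190000)/2 = 1.725000
  f(c_1) = f(1.725000) = 2.407953
  f(a) × f(c) < 0, new interval: [1.260000, 1.725000]
Iteration 2:
  c_2 = (1.260000 + 1.725000)/2 = 1.492500
  f(c_2) = f(1.492500) = 0.832128
  f(a) × f(c) < 0, new interval: [1.260000, 1.492500]

After 2 iteration(s), the approximation is c_2 = 1.492500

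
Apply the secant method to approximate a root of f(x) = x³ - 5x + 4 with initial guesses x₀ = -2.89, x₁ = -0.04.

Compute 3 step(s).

f(x) = x³ - 5x + 4
x₀ = -2.89, x₁ = -0.04

Secant formula: x_{n+1} = x_n - f(x_n)(x_n - x_{n-1})/(f(x_n) - f(x_{n-1}))

Iteration 1:
  f(-2.890000) = -5.687569
  f(-0.040000) = 4.199936
  x_2 = -0.040000 - 4.199936×(-0.040000 - (-2.890000))/(4.199936 - (-5.687569))
       = -1.250600
Iteration 2:
  f(-0.040000) = 4.199936
  f(-1.250600) = 8.297061
  x_3 = -1.250600 - 8.297061×(-1.250600 - (-0.040000))/(8.297061 - 4.199936)
       = 1.200978
Iteration 3:
  f(-1.250600) = 8.297061
  f(1.200978) = -0.272662
  x_4 = 1.200978 - (-0.272662)×(1.200978 - (-1.250600))/(-0.272662 - 8.297061)
       = 1.122977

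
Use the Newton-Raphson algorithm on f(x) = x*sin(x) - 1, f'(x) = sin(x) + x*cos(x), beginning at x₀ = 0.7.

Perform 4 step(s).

f(x) = x*sin(x) - 1
f'(x) = sin(x) + x*cos(x)
x₀ = 0.7

Newton-Raphson formula: x_{n+1} = x_n - f(x_n)/f'(x_n)

Iteration 1:
  f(0.700000) = -0.549048
  f'(0.700000) = 1.179607
  x_1 = 0.700000 - (-0.549048)/1.179607 = 1.165450
Iteration 2:
  f(1.165450) = 0.071008
  f'(1.165450) = 1.378546
  x_2 = 1.165450 - 0.071008/1.378546 = 1.113940
Iteration 3:
  f(1.113940) = -0.000301
  f'(1.113940) = 1.388835
  x_3 = 1.113940 - (-0.000301)/1.388835 = 1.114157
Iteration 4:
  f(1.114157) = 0.000000
  f'(1.114157) = 1.388809
  x_4 = 1.114157 - 0.000000/1.388809 = 1.114157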